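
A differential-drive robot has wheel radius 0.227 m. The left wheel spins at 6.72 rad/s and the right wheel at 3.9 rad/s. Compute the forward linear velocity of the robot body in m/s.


v = r*(wR + wL)/2 = 0.227*(3.9 + 6.72)/2 = 1.2054

1.2054 m/s


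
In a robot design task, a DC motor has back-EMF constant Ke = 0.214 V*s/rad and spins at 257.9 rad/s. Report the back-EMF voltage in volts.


V_emf = Ke * omega = 0.214*257.9 = 55.1906

55.1906 V


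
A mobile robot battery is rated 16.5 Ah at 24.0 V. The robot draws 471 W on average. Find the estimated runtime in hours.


E = 16.5*24.0 = 396.0000 Wh
t = E/P = 396.0000/471 = 0.8408

0.8408 hours


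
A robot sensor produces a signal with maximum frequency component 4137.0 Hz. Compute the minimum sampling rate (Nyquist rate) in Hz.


f_s,min = 2*f_max = 2*4137.0 = 8274.0000

8274.0000 Hz


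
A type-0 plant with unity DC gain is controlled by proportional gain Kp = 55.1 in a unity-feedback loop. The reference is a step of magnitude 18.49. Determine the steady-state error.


e_ss = R/(1 + Kp) = 18.49/(1 + 55.1) = 18.49/56.1000 = 0.3296

0.3296


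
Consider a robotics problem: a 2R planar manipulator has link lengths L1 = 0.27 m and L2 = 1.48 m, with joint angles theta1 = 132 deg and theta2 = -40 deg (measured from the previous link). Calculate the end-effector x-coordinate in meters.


x = L1*cos(th1) + L2*cos(th1+th2) = 0.27*cos(132 deg) + 1.48*cos(92 deg) = -0.2323

-0.2323 m


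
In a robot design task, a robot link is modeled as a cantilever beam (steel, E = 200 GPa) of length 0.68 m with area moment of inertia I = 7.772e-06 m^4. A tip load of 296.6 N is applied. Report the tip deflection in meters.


delta = F*L^3/(3*E*I) = 296.6*0.68^3/(3*2.000e+11*7.772e-06)
      = 93.2605312/4663200 = 1.9999e-05

1.9999e-05 m


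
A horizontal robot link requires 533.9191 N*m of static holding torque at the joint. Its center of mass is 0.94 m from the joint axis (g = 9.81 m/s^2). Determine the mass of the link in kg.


m = tau / (g*L) = 533.9191 / (9.81 * 0.94) = 57.9000

57.9000 kg


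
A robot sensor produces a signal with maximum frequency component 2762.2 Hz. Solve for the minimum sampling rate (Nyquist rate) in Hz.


f_s,min = 2*f_max = 2*2762.2 = 5524.4000

5524.4000 Hz


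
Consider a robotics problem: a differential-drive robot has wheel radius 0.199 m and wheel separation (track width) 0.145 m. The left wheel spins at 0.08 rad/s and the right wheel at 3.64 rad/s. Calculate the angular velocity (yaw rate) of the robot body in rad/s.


omega = r*(wR - wL)/L = 0.199*(3.64 - (0.08))/0.145 = 4.8858

4.8858 rad/s


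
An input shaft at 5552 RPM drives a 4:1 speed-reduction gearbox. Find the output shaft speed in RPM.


omega_out = omega_in / N = 5552 / 4 = 1388.0000

1388.0000 RPM


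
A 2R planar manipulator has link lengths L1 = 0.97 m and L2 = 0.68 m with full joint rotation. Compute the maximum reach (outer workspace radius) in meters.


r_max = L1 + L2 = 0.97 + 0.68 = 1.6500

1.6500 m


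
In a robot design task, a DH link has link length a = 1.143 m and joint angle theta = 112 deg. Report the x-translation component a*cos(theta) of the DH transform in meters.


a*cos(theta) = 1.143*cos(112 deg) = -0.4282

-0.4282 m


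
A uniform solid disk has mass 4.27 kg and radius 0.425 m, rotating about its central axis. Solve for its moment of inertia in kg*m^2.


I = (1/2)*m*R^2 = 0.5*4.27*0.425^2 = 0.3856

0.3856 kg*m^2


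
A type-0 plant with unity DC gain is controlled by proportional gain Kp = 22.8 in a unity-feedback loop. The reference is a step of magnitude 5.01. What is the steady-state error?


e_ss = R/(1 + Kp) = 5.01/(1 + 22.8) = 5.01/23.8000 = 0.2105

0.2105


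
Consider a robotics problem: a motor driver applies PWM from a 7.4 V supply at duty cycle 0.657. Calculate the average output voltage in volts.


V_avg = V_supply * D = 7.4*0.657 = 4.8618

4.8618 V


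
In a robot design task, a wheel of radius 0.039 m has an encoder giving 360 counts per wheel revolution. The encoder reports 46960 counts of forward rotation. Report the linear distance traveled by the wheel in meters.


revs = 46960/360 = 130.444444
d = revs * 2*pi*r = 130.444444 * 2*pi*0.039 = 31.9647

31.9647 m


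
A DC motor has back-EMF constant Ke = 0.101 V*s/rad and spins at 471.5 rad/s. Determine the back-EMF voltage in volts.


V_emf = Ke * omega = 0.101*471.5 = 47.6215

47.6215 V


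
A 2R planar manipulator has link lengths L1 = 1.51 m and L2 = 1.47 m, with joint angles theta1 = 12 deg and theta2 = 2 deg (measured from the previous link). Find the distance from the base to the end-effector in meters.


x = L1*cos(th1) + L2*cos(th1+th2) = 2.903338
y = L1*sin(th1) + L2*sin(th1+th2) = 0.669572
d = sqrt(x^2 + y^2) = sqrt(8.429372 + 0.448327) = 2.9795

2.9795 m


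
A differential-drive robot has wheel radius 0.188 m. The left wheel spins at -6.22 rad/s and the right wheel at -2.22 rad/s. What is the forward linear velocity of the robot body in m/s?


v = r*(wR + wL)/2 = 0.188*(-2.22 + -6.22)/2 = -0.7934

-0.7934 m/s


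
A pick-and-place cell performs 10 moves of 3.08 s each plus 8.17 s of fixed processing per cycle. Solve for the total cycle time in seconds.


T = 10*3.08 + 8.17 = 38.9700

38.9700 s


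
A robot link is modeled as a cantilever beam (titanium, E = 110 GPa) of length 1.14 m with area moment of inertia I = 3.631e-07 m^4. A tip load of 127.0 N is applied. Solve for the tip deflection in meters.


delta = F*L^3/(3*E*I) = 127.0*1.14^3/(3*1.100e+11*3.631e-07)
      = 188.156088/119823 = 0.0016

0.0016 m


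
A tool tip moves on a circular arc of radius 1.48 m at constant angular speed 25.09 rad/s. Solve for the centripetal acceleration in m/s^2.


a_c = omega^2 * r = 25.09^2 * 1.48 = 931.6720

931.6720 m/s^2


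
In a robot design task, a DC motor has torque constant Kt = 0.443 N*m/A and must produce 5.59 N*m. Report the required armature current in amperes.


I = tau / Kt = 5.59/0.443 = 12.6185

12.6185 A


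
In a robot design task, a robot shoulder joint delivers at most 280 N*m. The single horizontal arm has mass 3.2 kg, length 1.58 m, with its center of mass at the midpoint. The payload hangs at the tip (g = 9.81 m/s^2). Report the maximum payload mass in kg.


tau_arm = m_arm*g*(L/2) = 3.2*9.81*1.58/2 = 24.7997 N*m
tau_payload = tau_max - tau_arm = 280 - 24.7997 = 255.2003
m_payload = tau_payload / (g*L) = 255.2003 / (9.81*1.58) = 16.4647

16.4647 kg


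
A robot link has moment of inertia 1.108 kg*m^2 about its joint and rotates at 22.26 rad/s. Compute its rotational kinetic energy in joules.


KE = (1/2)*I*omega^2 = 0.5*1.108*22.26^2 = 274.5112

274.5112 J


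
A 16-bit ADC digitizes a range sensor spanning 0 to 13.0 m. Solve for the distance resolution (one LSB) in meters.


res = range / 2^n = 13.0/2^16 = 13.0/65536 = 1.9836e-04

1.9836e-04 m


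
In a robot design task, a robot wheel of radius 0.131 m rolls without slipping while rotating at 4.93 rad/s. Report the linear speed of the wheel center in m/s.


v = omega * r = 4.93 * 0.131 = 0.6458

0.6458 m/s


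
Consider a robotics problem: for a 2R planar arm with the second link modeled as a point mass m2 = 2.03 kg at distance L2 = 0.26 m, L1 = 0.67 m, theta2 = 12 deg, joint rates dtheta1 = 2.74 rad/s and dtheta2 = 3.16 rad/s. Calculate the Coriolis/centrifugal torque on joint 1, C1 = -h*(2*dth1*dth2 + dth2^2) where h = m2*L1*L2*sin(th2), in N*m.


h = m2*L1*L2*sin(th2) = 2.03*0.67*0.26*sin(12 deg) = 0.073523
C1 = -h*(2*2.74*3.16 + 3.16^2) = -0.073523*27.3024 = -2.0074

-2.0074 N*m


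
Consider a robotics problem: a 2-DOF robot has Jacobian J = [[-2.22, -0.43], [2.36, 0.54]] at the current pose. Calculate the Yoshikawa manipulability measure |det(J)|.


det(J) = -2.22*0.54 - (-0.43)*(2.36) = -0.1840
|det(J)| = 0.1840

0.1840


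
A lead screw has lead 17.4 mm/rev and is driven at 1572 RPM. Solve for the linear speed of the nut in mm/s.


v = lead * (RPM/60) = 17.4*1572/60 = 455.8800

455.8800 mm/s


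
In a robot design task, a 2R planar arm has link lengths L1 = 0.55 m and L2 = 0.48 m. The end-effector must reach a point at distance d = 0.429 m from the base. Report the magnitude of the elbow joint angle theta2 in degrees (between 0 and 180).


cos(th2) = (d^2 - L1^2 - L2^2)/(2*L1*L2) = (0.429^2 - 0.55^2 - 0.48^2)/(2*0.55*0.48) = -0.66071780
th2 = acos(-0.66071780) = 131.3546 deg

131.3546 degrees


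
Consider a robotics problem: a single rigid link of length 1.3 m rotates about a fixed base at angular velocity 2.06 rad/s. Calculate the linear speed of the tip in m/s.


v = L*omega = 1.3 * 2.06 = 2.6780

2.6780 m/s


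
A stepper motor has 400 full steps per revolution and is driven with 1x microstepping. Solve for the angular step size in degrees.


step = 360/(400*1) = 360/400 = 0.9000

0.9000 degrees


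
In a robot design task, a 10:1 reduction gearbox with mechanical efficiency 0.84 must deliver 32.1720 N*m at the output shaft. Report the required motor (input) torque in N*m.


tau_in = tau_out / (N * eta) = 32.1720 / (10 * 0.84) = 3.8300

3.8300 N*m


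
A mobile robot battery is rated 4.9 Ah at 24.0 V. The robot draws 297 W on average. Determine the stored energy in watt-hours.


E = capacity * V = 4.9*24.0 = 117.6000

117.6000 Wh


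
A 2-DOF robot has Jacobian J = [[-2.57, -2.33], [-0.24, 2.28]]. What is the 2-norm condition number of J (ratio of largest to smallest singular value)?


JJ^T eigenvalues: trace(JJ^T) = 17.2898, det(JJ^T) = det(J)^2 = 41.20099344
s_max^2 = (17.2898 + sqrt(134.13321028))/2 = 14.43569464
s_min^2 = (17.2898 - sqrt(134.13321028))/2 = 2.85410536
kappa = s_max/s_min = sqrt(14.43569464/2.85410536) = 2.2490

2.2490


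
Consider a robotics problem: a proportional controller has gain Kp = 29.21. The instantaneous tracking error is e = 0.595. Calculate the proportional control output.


u_P = Kp * e = 29.21 * 0.595 = 17.3800

17.3800


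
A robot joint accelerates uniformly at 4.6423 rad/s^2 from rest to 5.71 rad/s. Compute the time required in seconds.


t = delta_omega / alpha = 5.71 / 4.6423 = 1.2300

1.2300 s


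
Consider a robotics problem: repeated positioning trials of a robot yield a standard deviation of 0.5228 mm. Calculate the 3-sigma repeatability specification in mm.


repeatability = 3*sigma = 3*0.5228 = 1.5684

1.5684 mm


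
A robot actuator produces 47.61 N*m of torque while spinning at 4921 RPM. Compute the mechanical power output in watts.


omega = 4921 * 2*pi/60 = 515.325915 rad/s
P = tau * omega = 47.61 * 515.325915 = 24534.6668

24534.6668 W


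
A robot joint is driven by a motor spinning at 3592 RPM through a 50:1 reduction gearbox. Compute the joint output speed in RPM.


omega_joint = omega_motor / N = 3592 / 50 = 71.8400

71.8400 RPM


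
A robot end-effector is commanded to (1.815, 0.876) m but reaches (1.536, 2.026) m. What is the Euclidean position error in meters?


dx = 1.536 - (1.815) = -0.2790, dy = 2.026 - (0.876) = 1.1500
err = sqrt(0.077841 + 1.322500) = 1.1834

1.1834 m


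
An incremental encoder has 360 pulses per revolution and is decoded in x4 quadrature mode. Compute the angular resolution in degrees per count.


resolution = 360 / (PPR * 4) = 360 / 1440 = 0.2500

0.2500 degrees


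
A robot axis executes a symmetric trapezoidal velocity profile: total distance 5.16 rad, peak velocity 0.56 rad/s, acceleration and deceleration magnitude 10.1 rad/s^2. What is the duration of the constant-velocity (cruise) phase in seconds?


t_acc = v/a = 0.055446 s, d_acc = v^2/(2a) = 0.015525 rad each
d_cruise = 5.16 - 2*0.015525 = 5.128950 rad
t_cruise = d_cruise/v = 5.128950/0.56 = 9.1588

9.1588 s


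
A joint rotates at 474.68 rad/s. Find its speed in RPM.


RPM = 474.68 * 60/(2*pi) = 4532.8601

4532.8601 RPM


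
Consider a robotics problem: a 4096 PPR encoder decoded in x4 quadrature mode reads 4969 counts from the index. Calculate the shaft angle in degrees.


angle = counts * 360 / (PPR*4) = 4969 * 360 / 16384 = 109.1821

109.1821 degrees


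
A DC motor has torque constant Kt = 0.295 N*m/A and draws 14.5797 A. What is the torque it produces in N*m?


tau = Kt * I = 0.295*14.5797 = 4.3010

4.3010 N*m


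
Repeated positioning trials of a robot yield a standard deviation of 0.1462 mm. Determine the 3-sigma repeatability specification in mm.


repeatability = 3*sigma = 3*0.1462 = 0.4386

0.4386 mm


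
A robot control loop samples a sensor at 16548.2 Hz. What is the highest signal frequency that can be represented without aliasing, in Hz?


f_max = f_s/2 = 16548.2/2 = 8274.1000

8274.1000 Hz


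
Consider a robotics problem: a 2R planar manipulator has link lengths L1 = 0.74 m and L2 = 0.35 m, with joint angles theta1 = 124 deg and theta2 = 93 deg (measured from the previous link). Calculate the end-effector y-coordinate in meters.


y = L1*sin(th1) + L2*sin(th1+th2) = 0.74*sin(124 deg) + 0.35*sin(217 deg) = 0.4029

0.4029 m


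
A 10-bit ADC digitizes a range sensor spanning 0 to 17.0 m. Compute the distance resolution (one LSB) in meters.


res = range / 2^n = 17.0/2^10 = 17.0/1024 = 0.0166

0.0166 m


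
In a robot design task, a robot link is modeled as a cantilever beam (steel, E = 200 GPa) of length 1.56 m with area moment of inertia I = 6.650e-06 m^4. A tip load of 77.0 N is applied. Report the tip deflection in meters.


delta = F*L^3/(3*E*I) = 77.0*1.56^3/(3*2.000e+11*6.650e-06)
      = 292.324032/3990000 = 7.3264e-05

7.3264e-05 m


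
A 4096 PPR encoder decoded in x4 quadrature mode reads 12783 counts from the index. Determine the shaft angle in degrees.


angle = counts * 360 / (PPR*4) = 12783 * 360 / 16384 = 280.8765

280.8765 degrees


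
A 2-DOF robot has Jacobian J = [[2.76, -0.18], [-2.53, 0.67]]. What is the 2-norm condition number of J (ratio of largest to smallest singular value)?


JJ^T eigenvalues: trace(JJ^T) = 14.4998, det(JJ^T) = det(J)^2 = 1.94267844
s_max^2 = (14.4998 + sqrt(202.47348628))/2 = 14.36455892
s_min^2 = (14.4998 - sqrt(202.47348628))/2 = 0.13524108
kappa = s_max/s_min = sqrt(14.36455892/0.13524108) = 10.3060

10.3060


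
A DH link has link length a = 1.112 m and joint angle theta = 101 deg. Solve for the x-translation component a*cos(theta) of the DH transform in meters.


a*cos(theta) = 1.112*cos(101 deg) = -0.2122

-0.2122 m


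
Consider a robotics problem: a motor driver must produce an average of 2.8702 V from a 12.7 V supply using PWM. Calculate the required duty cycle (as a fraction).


D = V_avg/V_supply = 2.8702/12.7 = 0.2260

0.2260


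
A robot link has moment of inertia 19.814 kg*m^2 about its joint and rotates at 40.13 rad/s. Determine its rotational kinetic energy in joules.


KE = (1/2)*I*omega^2 = 0.5*19.814*40.13^2 = 15954.4002

15954.4002 J


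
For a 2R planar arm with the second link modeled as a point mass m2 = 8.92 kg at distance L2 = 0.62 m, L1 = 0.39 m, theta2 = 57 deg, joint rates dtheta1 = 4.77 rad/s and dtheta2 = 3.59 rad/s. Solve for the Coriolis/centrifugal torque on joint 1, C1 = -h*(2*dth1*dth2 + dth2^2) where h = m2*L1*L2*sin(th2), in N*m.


h = m2*L1*L2*sin(th2) = 8.92*0.39*0.62*sin(57 deg) = 1.808892
C1 = -h*(2*4.77*3.59 + 3.59^2) = -1.808892*47.1367 = -85.2652

-85.2652 N*m


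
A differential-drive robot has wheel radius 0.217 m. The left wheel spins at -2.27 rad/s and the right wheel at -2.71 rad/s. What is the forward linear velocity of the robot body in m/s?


v = r*(wR + wL)/2 = 0.217*(-2.71 + -2.27)/2 = -0.5403

-0.5403 m/s


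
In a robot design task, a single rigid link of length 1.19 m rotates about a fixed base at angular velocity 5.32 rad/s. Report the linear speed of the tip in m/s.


v = L*omega = 1.19 * 5.32 = 6.3308

6.3308 m/s


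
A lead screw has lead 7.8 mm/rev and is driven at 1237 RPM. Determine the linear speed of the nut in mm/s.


v = lead * (RPM/60) = 7.8*1237/60 = 160.8100

160.8100 mm/s


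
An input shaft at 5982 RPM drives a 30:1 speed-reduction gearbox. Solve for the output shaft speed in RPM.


omega_out = omega_in / N = 5982 / 30 = 199.4000

199.4000 RPM


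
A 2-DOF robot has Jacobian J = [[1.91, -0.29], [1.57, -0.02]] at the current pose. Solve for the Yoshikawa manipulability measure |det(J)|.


det(J) = 1.91*-0.02 - (-0.29)*(1.57) = 0.4171
|det(J)| = 0.4171

0.4171


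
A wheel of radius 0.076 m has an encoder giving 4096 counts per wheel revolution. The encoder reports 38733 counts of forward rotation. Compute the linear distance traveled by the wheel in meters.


revs = 38733/4096 = 9.456299
d = revs * 2*pi*r = 9.456299 * 2*pi*0.076 = 4.5156

4.5156 m


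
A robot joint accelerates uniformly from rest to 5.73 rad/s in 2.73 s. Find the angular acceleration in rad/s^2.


alpha = delta_omega / t = 5.73 / 2.73 = 2.0989

2.0989 rad/s^2


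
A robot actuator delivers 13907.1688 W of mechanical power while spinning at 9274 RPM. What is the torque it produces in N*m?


omega = 9274 * 2*pi/60 = 971.171009 rad/s
tau = P / omega = 13907.1688 / 971.171009 = 14.3200

14.3200 N*m


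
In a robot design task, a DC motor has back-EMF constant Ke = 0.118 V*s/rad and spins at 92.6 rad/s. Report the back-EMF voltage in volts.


V_emf = Ke * omega = 0.118*92.6 = 10.9268

10.9268 V


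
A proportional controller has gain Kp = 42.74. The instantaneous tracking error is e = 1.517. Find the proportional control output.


u_P = Kp * e = 42.74 * 1.517 = 64.8366

64.8366


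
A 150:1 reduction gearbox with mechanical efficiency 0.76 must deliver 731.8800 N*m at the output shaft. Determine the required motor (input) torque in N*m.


tau_in = tau_out / (N * eta) = 731.8800 / (150 * 0.76) = 6.4200

6.4200 N*m


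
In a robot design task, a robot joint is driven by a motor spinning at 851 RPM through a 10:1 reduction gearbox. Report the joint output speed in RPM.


omega_joint = omega_motor / N = 851 / 10 = 85.1000

85.1000 RPM


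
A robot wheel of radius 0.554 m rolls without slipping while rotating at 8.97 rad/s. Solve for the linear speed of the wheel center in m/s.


v = omega * r = 8.97 * 0.554 = 4.9694

4.9694 m/s


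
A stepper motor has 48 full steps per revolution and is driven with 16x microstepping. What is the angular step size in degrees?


step = 360/(48*16) = 360/768 = 0.4688

0.4688 degrees


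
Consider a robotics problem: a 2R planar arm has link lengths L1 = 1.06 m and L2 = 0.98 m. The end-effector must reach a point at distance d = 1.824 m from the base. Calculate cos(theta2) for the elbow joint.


cos(th2) = (d^2 - L1^2 - L2^2)/(2*L1*L2) = (1.824^2 - 1.06^2 - 0.98^2)/(2*1.06*0.98) = 0.5983

0.5983


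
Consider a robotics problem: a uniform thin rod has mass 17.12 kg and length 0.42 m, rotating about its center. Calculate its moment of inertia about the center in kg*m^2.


I = (1/12)*m*L^2 = (1/12)*17.12*0.42^2 = 0.2517

0.2517 kg*m^2


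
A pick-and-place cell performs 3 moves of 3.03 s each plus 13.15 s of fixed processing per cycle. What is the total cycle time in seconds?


T = 3*3.03 + 13.15 = 22.2400

22.2400 s


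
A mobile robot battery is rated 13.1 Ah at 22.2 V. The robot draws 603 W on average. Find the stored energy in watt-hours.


E = capacity * V = 13.1*22.2 = 290.8200

290.8200 Wh


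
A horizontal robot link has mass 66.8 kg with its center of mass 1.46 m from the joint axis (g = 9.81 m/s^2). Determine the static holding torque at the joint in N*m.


tau = m*g*L = 66.8 * 9.81 * 1.46 = 956.7497

956.7497 N*m


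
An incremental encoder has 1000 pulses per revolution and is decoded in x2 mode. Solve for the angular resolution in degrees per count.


resolution = 360 / (PPR * 2) = 360 / 2000 = 0.1800

0.1800 degrees


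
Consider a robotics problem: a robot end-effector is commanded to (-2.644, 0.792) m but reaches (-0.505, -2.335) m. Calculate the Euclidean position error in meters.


dx = -0.505 - (-2.644) = 2.1390, dy = -2.335 - (0.792) = -3.1270
err = sqrt(4.575321 + 9.778129) = 3.7886

3.7886 m


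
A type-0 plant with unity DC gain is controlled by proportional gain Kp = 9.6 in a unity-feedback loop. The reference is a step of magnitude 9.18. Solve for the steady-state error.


e_ss = R/(1 + Kp) = 9.18/(1 + 9.6) = 9.18/10.6000 = 0.8660

0.8660


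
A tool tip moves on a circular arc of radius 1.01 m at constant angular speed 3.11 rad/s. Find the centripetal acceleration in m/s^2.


a_c = omega^2 * r = 3.11^2 * 1.01 = 9.7688

9.7688 m/s^2


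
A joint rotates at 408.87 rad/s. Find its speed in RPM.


RPM = 408.87 * 60/(2*pi) = 3904.4209

3904.4209 RPM


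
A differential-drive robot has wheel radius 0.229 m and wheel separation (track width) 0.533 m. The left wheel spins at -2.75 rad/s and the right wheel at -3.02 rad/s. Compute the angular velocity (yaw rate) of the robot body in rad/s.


omega = r*(wR - wL)/L = 0.229*(-3.02 - (-2.75))/0.533 = -0.1160

-0.1160 rad/s


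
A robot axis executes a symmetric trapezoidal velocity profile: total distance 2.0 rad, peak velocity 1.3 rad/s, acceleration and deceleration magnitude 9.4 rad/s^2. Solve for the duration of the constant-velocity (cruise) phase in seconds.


t_acc = v/a = 0.138298 s, d_acc = v^2/(2a) = 0.089894 rad each
d_cruise = 2.0 - 2*0.089894 = 1.820212 rad
t_cruise = d_cruise/v = 1.820212/1.3 = 1.4002

1.4002 s


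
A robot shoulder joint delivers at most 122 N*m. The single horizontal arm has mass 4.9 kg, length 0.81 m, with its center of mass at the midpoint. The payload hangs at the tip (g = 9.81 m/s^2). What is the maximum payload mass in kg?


tau_arm = m_arm*g*(L/2) = 4.9*9.81*0.81/2 = 19.4679 N*m
tau_payload = tau_max - tau_arm = 122 - 19.4679 = 102.5321
m_payload = tau_payload / (g*L) = 102.5321 / (9.81*0.81) = 12.9034

12.9034 kg


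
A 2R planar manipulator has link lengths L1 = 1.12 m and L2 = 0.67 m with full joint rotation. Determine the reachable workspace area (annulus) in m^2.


r_max = L1 + L2 = 1.7900, r_min = |L1 - L2| = 0.4500
A = pi*(r_max^2 - r_min^2) = pi*(3.2041 - 0.2025) = 9.4298

9.4298 m^2


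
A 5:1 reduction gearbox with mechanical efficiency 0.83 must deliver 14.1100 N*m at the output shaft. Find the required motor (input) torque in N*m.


tau_in = tau_out / (N * eta) = 14.1100 / (5 * 0.83) = 3.4000

3.4000 N*m


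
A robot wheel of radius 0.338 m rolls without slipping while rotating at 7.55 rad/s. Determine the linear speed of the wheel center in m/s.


v = omega * r = 7.55 * 0.338 = 2.5519

2.5519 m/s


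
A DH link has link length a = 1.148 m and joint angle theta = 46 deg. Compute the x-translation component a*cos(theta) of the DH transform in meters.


a*cos(theta) = 1.148*cos(46 deg) = 0.7975

0.7975 m


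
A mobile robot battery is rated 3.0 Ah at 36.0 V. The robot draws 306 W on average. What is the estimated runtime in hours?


E = 3.0*36.0 = 108.0000 Wh
t = E/P = 108.0000/306 = 0.3529

0.3529 hours


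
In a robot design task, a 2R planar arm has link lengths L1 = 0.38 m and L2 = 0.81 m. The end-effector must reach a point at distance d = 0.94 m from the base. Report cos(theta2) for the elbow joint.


cos(th2) = (d^2 - L1^2 - L2^2)/(2*L1*L2) = (0.94^2 - 0.38^2 - 0.81^2)/(2*0.38*0.81) = 0.1350

0.1350


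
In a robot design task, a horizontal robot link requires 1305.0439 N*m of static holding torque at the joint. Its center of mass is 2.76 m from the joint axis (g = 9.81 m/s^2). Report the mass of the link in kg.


m = tau / (g*L) = 1305.0439 / (9.81 * 2.76) = 48.2000

48.2000 kg


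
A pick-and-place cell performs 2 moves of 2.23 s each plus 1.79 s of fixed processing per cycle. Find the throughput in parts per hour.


T_cycle = 2*2.23 + 1.79 = 6.2500 s
rate = 3600/T = 576.0000

576.0000 parts/hour


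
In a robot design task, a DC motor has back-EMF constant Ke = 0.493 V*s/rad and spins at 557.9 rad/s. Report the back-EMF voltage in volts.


V_emf = Ke * omega = 0.493*557.9 = 275.0447

275.0447 V


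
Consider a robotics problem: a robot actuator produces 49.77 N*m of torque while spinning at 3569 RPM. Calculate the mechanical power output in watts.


omega = 3569 * 2*pi/60 = 373.744806 rad/s
P = tau * omega = 49.77 * 373.744806 = 18601.2790

18601.2790 W


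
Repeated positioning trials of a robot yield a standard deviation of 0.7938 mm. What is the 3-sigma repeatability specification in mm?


repeatability = 3*sigma = 3*0.7938 = 2.3814

2.3814 mm


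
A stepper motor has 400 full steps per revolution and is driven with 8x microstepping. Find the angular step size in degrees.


step = 360/(400*8) = 360/3200 = 0.1125

0.1125 degrees


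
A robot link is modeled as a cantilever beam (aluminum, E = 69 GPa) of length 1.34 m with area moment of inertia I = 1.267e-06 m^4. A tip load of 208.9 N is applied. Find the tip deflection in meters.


delta = F*L^3/(3*E*I) = 208.9*1.34^3/(3*6.900e+10*1.267e-06)
      = 502.6351256/262269 = 0.0019

0.0019 m


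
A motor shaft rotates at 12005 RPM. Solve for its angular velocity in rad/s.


omega = 12005 * 2*pi/60 = 1257.1607

1257.1607 rad/s


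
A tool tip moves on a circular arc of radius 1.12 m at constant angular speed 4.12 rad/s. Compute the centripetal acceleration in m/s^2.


a_c = omega^2 * r = 4.12^2 * 1.12 = 19.0113

19.0113 m/s^2


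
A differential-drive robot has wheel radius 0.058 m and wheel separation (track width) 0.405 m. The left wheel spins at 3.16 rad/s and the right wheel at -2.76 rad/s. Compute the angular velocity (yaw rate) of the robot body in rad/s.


omega = r*(wR - wL)/L = 0.058*(-2.76 - (3.16))/0.405 = -0.8478

-0.8478 rad/s


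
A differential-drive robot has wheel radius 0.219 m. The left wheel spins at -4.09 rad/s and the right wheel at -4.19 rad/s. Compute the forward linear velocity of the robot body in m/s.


v = r*(wR + wL)/2 = 0.219*(-4.19 + -4.09)/2 = -0.9067

-0.9067 m/s


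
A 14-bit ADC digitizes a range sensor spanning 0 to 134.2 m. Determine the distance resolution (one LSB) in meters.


res = range / 2^n = 134.2/2^14 = 134.2/16384 = 0.0082

0.0082 m


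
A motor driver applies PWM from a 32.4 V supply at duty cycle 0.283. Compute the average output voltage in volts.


V_avg = V_supply * D = 32.4*0.283 = 9.1692

9.1692 V


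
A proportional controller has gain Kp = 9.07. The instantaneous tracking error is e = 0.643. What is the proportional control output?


u_P = Kp * e = 9.07 * 0.643 = 5.8320

5.8320


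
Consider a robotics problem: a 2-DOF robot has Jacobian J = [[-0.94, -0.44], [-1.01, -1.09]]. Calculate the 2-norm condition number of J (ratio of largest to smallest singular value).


JJ^T eigenvalues: trace(JJ^T) = 3.2854, det(JJ^T) = det(J)^2 = 0.33663204
s_max^2 = (3.2854 + sqrt(9.44732500))/2 = 3.17952506
s_min^2 = (3.2854 - sqrt(9.44732500))/2 = 0.10587494
kappa = s_max/s_min = sqrt(3.17952506/0.10587494) = 5.4801

5.4801


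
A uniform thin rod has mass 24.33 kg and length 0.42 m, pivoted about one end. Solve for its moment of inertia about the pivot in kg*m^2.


I = (1/3)*m*L^2 = (1/3)*24.33*0.42^2 = 1.4306

1.4306 kg*m^2


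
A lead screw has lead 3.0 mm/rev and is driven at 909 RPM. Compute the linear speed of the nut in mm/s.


v = lead * (RPM/60) = 3.0*909/60 = 45.4500

45.4500 mm/s


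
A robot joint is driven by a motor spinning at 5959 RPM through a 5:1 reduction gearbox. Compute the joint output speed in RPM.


omega_joint = omega_motor / N = 5959 / 5 = 1191.8000

1191.8000 RPM


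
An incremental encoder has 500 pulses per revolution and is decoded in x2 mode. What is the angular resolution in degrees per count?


resolution = 360 / (PPR * 2) = 360 / 1000 = 0.3600

0.3600 degrees


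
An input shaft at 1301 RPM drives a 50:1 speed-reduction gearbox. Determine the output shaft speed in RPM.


omega_out = omega_in / N = 1301 / 50 = 26.0200

26.0200 RPM


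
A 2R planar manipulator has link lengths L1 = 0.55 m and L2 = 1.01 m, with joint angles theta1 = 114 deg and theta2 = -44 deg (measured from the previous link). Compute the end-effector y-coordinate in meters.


y = L1*sin(th1) + L2*sin(th1+th2) = 0.55*sin(114 deg) + 1.01*sin(70 deg) = 1.4515

1.4515 m


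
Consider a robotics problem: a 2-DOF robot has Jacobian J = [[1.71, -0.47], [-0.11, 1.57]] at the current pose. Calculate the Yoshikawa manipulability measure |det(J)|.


det(J) = 1.71*1.57 - (-0.47)*(-0.11) = 2.6330
|det(J)| = 2.6330

2.6330


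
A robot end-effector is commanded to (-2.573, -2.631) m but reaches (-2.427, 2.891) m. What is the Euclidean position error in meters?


dx = -2.427 - (-2.573) = 0.1460, dy = 2.891 - (-2.631) = 5.5220
err = sqrt(0.021316 + 30.492484) = 5.5239

5.5239 m


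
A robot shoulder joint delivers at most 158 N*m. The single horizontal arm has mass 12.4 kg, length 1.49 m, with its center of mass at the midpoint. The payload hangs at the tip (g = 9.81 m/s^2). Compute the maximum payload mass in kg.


tau_arm = m_arm*g*(L/2) = 12.4*9.81*1.49/2 = 90.6248 N*m
tau_payload = tau_max - tau_arm = 158 - 90.6248 = 67.3752
m_payload = tau_payload / (g*L) = 67.3752 / (9.81*1.49) = 4.6094

4.6094 kg


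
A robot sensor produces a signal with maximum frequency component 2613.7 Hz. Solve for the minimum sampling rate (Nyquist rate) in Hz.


f_s,min = 2*f_max = 2*2613.7 = 5227.4000

5227.4000 Hz


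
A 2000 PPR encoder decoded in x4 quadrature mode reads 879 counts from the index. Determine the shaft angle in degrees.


angle = counts * 360 / (PPR*4) = 879 * 360 / 8000 = 39.5550

39.5550 degrees


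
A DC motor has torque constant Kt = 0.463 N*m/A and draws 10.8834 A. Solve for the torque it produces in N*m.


tau = Kt * I = 0.463*10.8834 = 5.0390

5.0390 N*m


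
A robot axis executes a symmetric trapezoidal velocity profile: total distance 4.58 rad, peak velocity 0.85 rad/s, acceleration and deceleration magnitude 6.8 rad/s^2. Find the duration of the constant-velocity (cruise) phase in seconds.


t_acc = v/a = 0.125000 s, d_acc = v^2/(2a) = 0.053125 rad each
d_cruise = 4.58 - 2*0.053125 = 4.473750 rad
t_cruise = d_cruise/v = 4.473750/0.85 = 5.2632

5.2632 s


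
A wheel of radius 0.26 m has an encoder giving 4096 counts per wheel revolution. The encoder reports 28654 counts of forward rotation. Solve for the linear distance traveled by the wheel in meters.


revs = 28654/4096 = 6.995605
d = revs * 2*pi*r = 6.995605 * 2*pi*0.26 = 11.4282

11.4282 m


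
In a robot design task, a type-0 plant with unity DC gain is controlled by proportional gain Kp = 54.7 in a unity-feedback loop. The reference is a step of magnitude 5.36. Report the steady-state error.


e_ss = R/(1 + Kp) = 5.36/(1 + 54.7) = 5.36/55.7000 = 0.0962

0.0962


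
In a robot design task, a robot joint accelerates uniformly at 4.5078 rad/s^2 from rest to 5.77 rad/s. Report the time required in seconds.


t = delta_omega / alpha = 5.77 / 4.5078 = 1.2800

1.2800 s


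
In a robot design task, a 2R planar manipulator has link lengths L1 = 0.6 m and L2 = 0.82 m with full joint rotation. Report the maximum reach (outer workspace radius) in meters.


r_max = L1 + L2 = 0.6 + 0.82 = 1.4200

1.4200 m


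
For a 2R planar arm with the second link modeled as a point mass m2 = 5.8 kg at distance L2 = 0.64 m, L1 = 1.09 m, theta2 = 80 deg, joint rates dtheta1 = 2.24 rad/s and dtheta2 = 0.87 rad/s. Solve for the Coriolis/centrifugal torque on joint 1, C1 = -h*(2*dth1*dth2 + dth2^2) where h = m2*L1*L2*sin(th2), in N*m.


h = m2*L1*L2*sin(th2) = 5.8*1.09*0.64*sin(80 deg) = 3.984611
C1 = -h*(2*2.24*0.87 + 0.87^2) = -3.984611*4.6545 = -18.5464

-18.5464 N*m


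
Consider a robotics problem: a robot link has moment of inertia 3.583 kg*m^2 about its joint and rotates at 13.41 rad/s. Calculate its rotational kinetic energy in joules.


KE = (1/2)*I*omega^2 = 0.5*3.583*13.41^2 = 322.1620

322.1620 J


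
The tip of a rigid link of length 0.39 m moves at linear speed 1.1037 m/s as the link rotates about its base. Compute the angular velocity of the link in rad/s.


omega = v / L = 1.1037 / 0.39 = 2.8300

2.8300 rad/s


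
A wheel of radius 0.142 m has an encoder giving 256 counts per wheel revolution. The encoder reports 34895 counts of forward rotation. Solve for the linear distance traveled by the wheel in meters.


revs = 34895/256 = 136.308594
d = revs * 2*pi*r = 136.308594 * 2*pi*0.142 = 121.6162

121.6162 m


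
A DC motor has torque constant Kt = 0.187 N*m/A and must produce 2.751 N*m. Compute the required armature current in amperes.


I = tau / Kt = 2.751/0.187 = 14.7112

14.7112 A


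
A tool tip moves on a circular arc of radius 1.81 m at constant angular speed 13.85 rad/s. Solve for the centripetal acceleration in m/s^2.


a_c = omega^2 * r = 13.85^2 * 1.81 = 347.1987

347.1987 m/s^2


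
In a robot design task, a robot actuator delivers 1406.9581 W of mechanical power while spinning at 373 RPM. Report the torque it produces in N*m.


omega = 373 * 2*pi/60 = 39.060469 rad/s
tau = P / omega = 1406.9581 / 39.060469 = 36.0200

36.0200 N*m


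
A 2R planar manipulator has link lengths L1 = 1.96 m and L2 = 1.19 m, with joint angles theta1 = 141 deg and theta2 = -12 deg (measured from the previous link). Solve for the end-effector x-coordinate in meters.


x = L1*cos(th1) + L2*cos(th1+th2) = 1.96*cos(141 deg) + 1.19*cos(129 deg) = -2.2721

-2.2721 m


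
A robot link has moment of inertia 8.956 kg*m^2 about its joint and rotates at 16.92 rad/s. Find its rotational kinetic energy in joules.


KE = (1/2)*I*omega^2 = 0.5*8.956*16.92^2 = 1281.9905

1281.9905 J


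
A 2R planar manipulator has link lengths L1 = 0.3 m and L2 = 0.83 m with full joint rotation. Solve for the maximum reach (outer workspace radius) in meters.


r_max = L1 + L2 = 0.3 + 0.83 = 1.1300

1.1300 m


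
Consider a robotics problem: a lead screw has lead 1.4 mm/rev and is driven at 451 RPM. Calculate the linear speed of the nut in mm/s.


v = lead * (RPM/60) = 1.4*451/60 = 10.5233

10.5233 mm/s


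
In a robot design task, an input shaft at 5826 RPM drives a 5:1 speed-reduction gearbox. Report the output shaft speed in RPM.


omega_out = omega_in / N = 5826 / 5 = 1165.2000

1165.2000 RPM


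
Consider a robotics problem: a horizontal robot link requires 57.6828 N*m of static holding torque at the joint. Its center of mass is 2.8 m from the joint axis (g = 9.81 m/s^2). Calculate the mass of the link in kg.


m = tau / (g*L) = 57.6828 / (9.81 * 2.8) = 2.1000

2.1000 kg


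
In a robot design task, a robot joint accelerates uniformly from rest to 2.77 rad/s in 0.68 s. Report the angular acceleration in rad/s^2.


alpha = delta_omega / t = 2.77 / 0.68 = 4.0735

4.0735 rad/s^2


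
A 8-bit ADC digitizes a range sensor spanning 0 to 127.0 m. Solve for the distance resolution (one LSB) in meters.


res = range / 2^n = 127.0/2^8 = 127.0/256 = 0.4961

0.4961 m


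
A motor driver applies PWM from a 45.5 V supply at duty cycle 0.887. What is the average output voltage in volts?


V_avg = V_supply * D = 45.5*0.887 = 40.3585

40.3585 V


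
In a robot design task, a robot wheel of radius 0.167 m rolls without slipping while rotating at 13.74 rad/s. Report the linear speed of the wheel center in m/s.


v = omega * r = 13.74 * 0.167 = 2.2946

2.2946 m/s


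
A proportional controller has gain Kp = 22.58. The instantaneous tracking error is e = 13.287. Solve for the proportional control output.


u_P = Kp * e = 22.58 * 13.287 = 300.0205

300.0205


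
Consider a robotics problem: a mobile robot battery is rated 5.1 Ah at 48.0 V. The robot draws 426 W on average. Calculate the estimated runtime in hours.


E = 5.1*48.0 = 244.8000 Wh
t = E/P = 244.8000/426 = 0.5746

0.5746 hours


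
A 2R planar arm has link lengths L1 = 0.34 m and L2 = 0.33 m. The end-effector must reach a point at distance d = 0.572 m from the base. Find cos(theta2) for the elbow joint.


cos(th2) = (d^2 - L1^2 - L2^2)/(2*L1*L2) = (0.572^2 - 0.34^2 - 0.33^2)/(2*0.34*0.33) = 0.4576

0.4576


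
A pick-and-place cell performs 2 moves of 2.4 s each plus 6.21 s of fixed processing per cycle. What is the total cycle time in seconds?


T = 2*2.4 + 6.21 = 11.0100

11.0100 s


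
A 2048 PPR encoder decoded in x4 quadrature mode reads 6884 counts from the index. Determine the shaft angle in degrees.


angle = counts * 360 / (PPR*4) = 6884 * 360 / 8192 = 302.5195

302.5195 degrees


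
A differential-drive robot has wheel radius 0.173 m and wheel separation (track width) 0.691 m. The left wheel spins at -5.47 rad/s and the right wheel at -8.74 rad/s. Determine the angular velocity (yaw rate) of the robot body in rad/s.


omega = r*(wR - wL)/L = 0.173*(-8.74 - (-5.47))/0.691 = -0.8187

-0.8187 rad/s


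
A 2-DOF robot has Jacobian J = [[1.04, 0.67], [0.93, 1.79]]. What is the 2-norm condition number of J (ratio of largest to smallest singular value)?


JJ^T eigenvalues: trace(JJ^T) = 5.5995, det(JJ^T) = det(J)^2 = 1.53388225
s_max^2 = (5.5995 + sqrt(25.21887125))/2 = 5.31066971
s_min^2 = (5.5995 - sqrt(25.21887125))/2 = 0.28883029
kappa = s_max/s_min = sqrt(5.31066971/0.28883029) = 4.2880

4.2880


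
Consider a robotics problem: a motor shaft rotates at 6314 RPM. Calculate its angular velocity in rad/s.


omega = 6314 * 2*pi/60 = 661.2005

661.2005 rad/s


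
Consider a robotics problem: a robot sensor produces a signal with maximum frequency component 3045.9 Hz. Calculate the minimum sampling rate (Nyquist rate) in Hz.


f_s,min = 2*f_max = 2*3045.9 = 6091.8000

6091.8000 Hz


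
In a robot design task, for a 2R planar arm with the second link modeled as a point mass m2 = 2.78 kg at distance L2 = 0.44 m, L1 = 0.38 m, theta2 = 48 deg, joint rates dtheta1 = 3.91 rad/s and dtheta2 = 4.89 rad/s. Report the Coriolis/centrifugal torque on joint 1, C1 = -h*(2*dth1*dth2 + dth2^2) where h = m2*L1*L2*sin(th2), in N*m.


h = m2*L1*L2*sin(th2) = 2.78*0.38*0.44*sin(48 deg) = 0.345426
C1 = -h*(2*3.91*4.89 + 4.89^2) = -0.345426*62.1519 = -21.4689

-21.4689 N*m


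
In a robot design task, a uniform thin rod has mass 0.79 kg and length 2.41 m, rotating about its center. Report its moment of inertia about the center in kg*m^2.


I = (1/12)*m*L^2 = (1/12)*0.79*2.41^2 = 0.3824

0.3824 kg*m^2


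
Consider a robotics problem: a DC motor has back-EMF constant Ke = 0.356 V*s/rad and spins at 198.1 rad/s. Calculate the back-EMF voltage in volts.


V_emf = Ke * omega = 0.356*198.1 = 70.5236

70.5236 V


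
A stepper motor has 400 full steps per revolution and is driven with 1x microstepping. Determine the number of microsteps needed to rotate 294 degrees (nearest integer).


step_size = 360/(400*1) = 360/400 = 0.900000 deg
n = 294/(360/400) = 294*400/360 = 326.6667 -> 327

327 steps


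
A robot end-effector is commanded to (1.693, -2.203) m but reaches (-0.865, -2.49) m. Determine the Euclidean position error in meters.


dx = -0.865 - (1.693) = -2.5580, dy = -2.49 - (-2.203) = -0.2870
err = sqrt(6.543364 + 0.082369) = 2.5740

2.5740 m


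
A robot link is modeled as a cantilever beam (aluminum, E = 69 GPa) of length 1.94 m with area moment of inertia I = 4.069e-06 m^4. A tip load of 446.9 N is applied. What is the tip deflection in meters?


delta = F*L^3/(3*E*I) = 446.9*1.94^3/(3*6.900e+10*4.069e-06)
      = 3262.9885096/842283 = 0.0039

0.0039 m


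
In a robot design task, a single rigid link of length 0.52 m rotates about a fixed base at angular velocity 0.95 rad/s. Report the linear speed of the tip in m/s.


v = L*omega = 0.52 * 0.95 = 0.4940

0.4940 m/s
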